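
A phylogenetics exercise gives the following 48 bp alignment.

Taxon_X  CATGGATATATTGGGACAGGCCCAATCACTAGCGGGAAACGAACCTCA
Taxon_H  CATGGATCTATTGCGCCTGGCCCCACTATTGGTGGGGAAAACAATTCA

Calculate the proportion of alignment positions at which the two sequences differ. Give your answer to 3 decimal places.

0.333

Differing sites — 8:A/C; 14:G/C; 16:A/C; 18:A/T; 24:A/C; 26:T/C; 27:C/T; 29:C/T; 31:A/G; 33:C/T; 37:A/G; 40:C/A; 41:G/A; 42:A/C; 44:C/A; 45:C/T.
There are 16 differences over 48 sites, so p = 16/48 = 0.333.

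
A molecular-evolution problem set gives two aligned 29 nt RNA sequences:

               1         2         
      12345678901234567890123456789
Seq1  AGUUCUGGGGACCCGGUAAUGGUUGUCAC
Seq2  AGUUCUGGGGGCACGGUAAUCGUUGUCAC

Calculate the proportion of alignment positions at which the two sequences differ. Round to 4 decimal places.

0.1034

Differing sites — 11:A/G; 13:C/A; 21:G/C.
There are 3 differences over 29 sites, so p = 3/29 = 0.1034.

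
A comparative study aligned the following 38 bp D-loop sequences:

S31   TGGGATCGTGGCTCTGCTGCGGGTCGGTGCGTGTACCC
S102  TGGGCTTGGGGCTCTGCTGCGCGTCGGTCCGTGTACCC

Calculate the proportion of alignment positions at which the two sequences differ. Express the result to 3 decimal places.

Differing sites — 5:A/C; 7:C/T; 9:T/G; 22:G/C; 29:G/C.
There are 5 differences over 38 sites, so p = 5/38 = 0.132.

0.132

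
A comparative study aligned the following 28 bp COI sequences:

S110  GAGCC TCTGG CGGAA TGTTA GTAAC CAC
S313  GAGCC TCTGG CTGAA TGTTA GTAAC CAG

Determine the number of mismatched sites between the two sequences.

2

Differing sites — 12:G/T; 28:C/G.
That gives 2 mismatches out of 28 aligned sites, so the Hamming distance is 2.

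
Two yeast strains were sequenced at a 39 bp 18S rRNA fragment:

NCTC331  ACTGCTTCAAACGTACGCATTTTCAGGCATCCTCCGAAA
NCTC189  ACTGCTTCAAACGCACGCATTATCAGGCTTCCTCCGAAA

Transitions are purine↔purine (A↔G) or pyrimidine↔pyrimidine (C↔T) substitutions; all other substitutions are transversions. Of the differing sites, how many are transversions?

2

Mismatches occur at site 14 (T/C, transition), site 22 (T/A, transversion), site 29 (A/T, transversion).
Of the 3 differences, 1 transition and 2 transversions, so the answer is 2.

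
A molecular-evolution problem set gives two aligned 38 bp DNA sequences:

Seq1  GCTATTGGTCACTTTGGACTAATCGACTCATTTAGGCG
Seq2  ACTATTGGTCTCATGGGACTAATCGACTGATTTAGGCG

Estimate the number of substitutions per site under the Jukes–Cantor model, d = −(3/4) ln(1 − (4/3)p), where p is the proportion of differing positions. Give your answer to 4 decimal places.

Differing sites — 1:G/A; 11:A/T; 13:T/A; 15:T/G; 29:C/G.
p = 5/38 = 0.131579.
d = −0.75 · ln(1 − (4/3)·0.131579) = −0.75 · ln(0.824561) = −0.75 · (-0.192904) = 0.1447.

0.1447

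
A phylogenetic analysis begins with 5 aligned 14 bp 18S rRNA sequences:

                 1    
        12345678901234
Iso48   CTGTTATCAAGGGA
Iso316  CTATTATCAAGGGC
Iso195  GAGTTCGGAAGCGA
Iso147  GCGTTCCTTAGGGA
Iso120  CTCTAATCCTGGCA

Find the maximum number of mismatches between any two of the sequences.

Pairwise Hamming distances:
  Iso48 vs Iso316: 2
  Iso48 vs Iso195: 6
  Iso48 vs Iso147: 6
  Iso48 vs Iso120: 5
  Iso316 vs Iso195: 8
  Iso316 vs Iso147: 8
  Iso316 vs Iso120: 6
  Iso195 vs Iso147: 5
  Iso195 vs Iso120: 11
  Iso147 vs Iso120: 10
The largest is 11, between Iso195 and Iso120.

11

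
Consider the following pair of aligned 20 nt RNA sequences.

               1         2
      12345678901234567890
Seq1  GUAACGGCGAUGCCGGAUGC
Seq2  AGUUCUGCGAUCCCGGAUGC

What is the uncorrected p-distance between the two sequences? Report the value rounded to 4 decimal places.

The sequences differ at positions 1 (G/A), 2 (U/G), 3 (A/U), 4 (A/U), 6 (G/U), 12 (G/C).
There are 6 differences over 20 sites, so p = 6/20 = 0.3000.

0.3000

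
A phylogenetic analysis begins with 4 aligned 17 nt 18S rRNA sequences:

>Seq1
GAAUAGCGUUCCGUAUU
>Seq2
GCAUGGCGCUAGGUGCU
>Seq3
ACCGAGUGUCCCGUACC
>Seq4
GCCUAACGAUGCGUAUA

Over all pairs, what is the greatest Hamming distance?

11

Pairwise Hamming distances:
  Seq1 vs Seq2: 7
  Seq1 vs Seq3: 8
  Seq1 vs Seq4: 6
  Seq2 vs Seq3: 11
  Seq2 vs Seq4: 9
  Seq3 vs Seq4: 9
The largest is 11, between Seq2 and Seq3.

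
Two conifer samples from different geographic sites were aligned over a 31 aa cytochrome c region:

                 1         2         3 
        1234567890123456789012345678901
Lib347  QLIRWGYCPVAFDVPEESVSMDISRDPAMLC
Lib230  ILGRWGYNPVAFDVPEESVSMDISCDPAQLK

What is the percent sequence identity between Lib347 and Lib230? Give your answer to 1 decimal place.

80.6%

The sequences differ at positions 1 (Q/I), 3 (I/G), 8 (C/N), 25 (R/C), 29 (M/Q), 31 (C/K).
25 of the 31 sites match, so the percent identity is 25/31 × 100 = 80.6%.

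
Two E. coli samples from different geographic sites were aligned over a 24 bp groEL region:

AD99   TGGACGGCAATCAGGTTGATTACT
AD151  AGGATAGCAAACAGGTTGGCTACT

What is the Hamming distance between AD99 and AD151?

Differing sites — 1:T/A; 5:C/T; 6:G/A; 11:T/A; 19:A/G; 20:T/C.
That gives 6 mismatches out of 24 aligned sites, so the Hamming distance is 6.

6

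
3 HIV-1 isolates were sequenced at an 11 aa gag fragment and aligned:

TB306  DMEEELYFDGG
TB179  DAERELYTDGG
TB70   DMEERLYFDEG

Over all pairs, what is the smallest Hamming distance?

2

Pairwise Hamming distances:
  TB306 vs TB179: 3
  TB306 vs TB70: 2
  TB179 vs TB70: 5
The smallest is 2, between TB306 and TB70.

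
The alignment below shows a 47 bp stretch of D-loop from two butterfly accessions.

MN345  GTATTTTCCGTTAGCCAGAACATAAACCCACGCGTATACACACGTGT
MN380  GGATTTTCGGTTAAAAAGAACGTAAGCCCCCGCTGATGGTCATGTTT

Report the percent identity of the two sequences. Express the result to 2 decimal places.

68.09%

Mismatches occur at site 2 (T↔G), site 9 (C↔G), site 14 (G↔A), site 15 (C↔A), site 16 (C↔A), site 22 (A↔G), site 26 (A↔G), site 30 (A↔C), site 34 (G↔T), site 35 (T↔G), site 38 (A↔G), site 39 (C↔G), site 40 (A↔T), site 43 (C↔T), site 46 (G↔T).
32 of the 47 sites match, so the percent identity is 32/47 × 100 = 68.09%.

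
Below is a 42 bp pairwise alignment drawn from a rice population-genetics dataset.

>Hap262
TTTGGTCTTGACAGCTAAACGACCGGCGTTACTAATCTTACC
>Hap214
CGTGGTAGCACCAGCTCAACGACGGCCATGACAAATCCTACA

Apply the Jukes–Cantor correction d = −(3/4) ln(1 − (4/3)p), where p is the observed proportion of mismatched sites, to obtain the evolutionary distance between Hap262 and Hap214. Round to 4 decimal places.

0.4850

Differing sites — 1:T/C; 2:T/G; 7:C/A; 8:T/G; 9:T/C; 10:G/A; 11:A/C; 17:A/C; 24:C/G; 26:G/C; 28:G/A; 30:T/G; 33:T/A; 38:T/C; 42:C/A.
p = 15/42 = 0.357143.
d = −0.75 · ln(1 − (4/3)·0.357143) = −0.75 · ln(0.523809) = −0.75 · (-0.646628) = 0.4850.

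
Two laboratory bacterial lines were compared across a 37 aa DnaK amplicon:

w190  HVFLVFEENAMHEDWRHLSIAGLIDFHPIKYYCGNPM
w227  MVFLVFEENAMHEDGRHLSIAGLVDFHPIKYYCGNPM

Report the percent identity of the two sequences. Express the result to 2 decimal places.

Differing sites — 1:H/M; 15:W/G; 24:I/V.
34 of the 37 sites match, so the percent identity is 34/37 × 100 = 91.89%.

91.89%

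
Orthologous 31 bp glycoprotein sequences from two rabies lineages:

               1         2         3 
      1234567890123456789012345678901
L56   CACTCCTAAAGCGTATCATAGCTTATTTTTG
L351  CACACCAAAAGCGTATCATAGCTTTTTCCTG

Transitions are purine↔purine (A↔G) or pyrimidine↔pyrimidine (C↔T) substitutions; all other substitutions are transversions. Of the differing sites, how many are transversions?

Differing sites — 4:T/A (Tv); 7:T/A (Tv); 25:A/T (Tv); 28:T/C (Ti); 29:T/C (Ti).
Of the 5 differences, 2 transitions and 3 transversions, so the answer is 3.

3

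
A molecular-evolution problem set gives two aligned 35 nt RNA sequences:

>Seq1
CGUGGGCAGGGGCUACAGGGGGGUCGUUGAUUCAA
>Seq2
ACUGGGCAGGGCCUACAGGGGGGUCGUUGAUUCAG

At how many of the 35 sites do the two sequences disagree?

The sequences differ at positions 1 (C/A), 2 (G/C), 12 (G/C), 35 (A/G).
That gives 4 mismatches out of 35 aligned sites, so the Hamming distance is 4.

4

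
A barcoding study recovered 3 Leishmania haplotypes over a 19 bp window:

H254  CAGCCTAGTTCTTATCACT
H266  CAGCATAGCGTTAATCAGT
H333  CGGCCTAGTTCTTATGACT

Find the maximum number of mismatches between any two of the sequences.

Pairwise Hamming distances:
  H254 vs H266: 6
  H254 vs H333: 2
  H266 vs H333: 8
The largest is 8, between H266 and H333.

8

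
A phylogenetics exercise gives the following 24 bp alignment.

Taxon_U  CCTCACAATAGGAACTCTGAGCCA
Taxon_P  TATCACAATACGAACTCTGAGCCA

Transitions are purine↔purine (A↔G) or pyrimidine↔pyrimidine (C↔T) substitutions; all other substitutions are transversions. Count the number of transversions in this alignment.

2

Differing sites — 1:C/T (Ti); 2:C/A (Tv); 11:G/C (Tv).
Of the 3 differences, 1 transition and 2 transversions, so the answer is 2.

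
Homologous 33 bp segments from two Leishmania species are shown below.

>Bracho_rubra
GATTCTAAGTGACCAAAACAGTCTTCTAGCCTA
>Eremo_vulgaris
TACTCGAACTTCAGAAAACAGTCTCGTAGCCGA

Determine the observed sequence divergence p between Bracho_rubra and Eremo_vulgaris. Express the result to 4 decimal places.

0.3333

Differing sites — 1:G/T; 3:T/C; 6:T/G; 9:G/C; 11:G/T; 12:A/C; 13:C/A; 14:C/G; 25:T/C; 26:C/G; 32:T/G.
There are 11 differences over 33 sites, so p = 11/33 = 0.3333.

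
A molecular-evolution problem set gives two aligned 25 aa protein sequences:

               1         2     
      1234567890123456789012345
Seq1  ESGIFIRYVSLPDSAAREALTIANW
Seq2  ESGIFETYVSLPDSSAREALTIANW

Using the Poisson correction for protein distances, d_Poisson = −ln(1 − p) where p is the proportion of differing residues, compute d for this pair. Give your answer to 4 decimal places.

Differing sites — 6:I/E; 7:R/T; 15:A/S.
p = 3/25 = 0.120000.
d = −ln(1 − 0.120000) = −ln(0.880000) = 0.1278.

0.1278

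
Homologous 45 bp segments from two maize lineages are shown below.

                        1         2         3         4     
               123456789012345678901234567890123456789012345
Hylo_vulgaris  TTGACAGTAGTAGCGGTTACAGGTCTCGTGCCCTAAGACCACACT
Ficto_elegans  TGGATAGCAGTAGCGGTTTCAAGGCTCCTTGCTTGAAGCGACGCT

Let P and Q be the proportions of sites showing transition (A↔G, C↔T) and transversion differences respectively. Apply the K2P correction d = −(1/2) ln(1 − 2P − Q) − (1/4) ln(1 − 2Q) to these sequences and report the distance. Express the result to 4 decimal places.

0.4510

Mismatches occur at site 2 (T↔G, transversion), site 5 (C↔T, transition), site 8 (T↔C, transition), site 19 (A↔T, transversion), site 22 (G↔A, transition), site 24 (T↔G, transversion), site 28 (G↔C, transversion), site 30 (G↔T, transversion), site 31 (C↔G, transversion), site 33 (C↔T, transition), site 35 (A↔G, transition), site 37 (G↔A, transition), site 38 (A↔G, transition), site 40 (C↔G, transversion), site 43 (A↔G, transition).
Of the 15 differences, 8 transitions and 7 transversions over 45 sites: P = 8/45 = 0.177778, Q = 7/45 = 0.155556.
d = −0.5·ln(0.488888) − 0.25·ln(0.688888) = −0.5·(-0.715622) − 0.25·(-0.372677) = 0.4510.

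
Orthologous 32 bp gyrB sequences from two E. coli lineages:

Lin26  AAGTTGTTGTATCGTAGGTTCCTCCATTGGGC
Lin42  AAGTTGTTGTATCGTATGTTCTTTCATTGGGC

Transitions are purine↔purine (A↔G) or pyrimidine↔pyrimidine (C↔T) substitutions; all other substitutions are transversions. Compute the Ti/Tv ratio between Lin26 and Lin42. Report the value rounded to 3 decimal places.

2.000

Differing sites — 17:G/T (Tv); 22:C/T (Ti); 24:C/T (Ti).
Of the 3 differences, 2 transitions and 1 transversion, so Ti/Tv = 2/1 = 2.000.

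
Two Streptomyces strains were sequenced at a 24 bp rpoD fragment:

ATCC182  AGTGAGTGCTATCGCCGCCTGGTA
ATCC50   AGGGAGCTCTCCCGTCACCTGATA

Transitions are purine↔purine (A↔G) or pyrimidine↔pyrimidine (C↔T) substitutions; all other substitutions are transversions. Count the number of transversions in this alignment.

Mismatches occur at site 3 (T→G, transversion), site 7 (T→C, transition), site 8 (G→T, transversion), site 11 (A→C, transversion), site 12 (T→C, transition), site 15 (C→T, transition), site 17 (G→A, transition), site 22 (G→A, transition).
Of the 8 differences, 5 transitions and 3 transversions, so the answer is 3.

3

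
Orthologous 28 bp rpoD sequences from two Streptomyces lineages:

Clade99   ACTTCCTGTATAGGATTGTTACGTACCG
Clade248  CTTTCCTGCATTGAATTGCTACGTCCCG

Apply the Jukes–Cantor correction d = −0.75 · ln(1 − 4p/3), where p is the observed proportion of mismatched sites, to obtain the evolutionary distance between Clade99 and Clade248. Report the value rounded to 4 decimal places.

Mismatches occur at site 1 (A→C), site 2 (C→T), site 9 (T→C), site 12 (A→T), site 14 (G→A), site 19 (T→C), site 25 (A→C).
p = 7/28 = 0.250000.
d = −0.75 · ln(1 − (4/3)·0.250000) = −0.75 · ln(0.666667) = −0.75 · (-0.405465) = 0.3041.

0.3041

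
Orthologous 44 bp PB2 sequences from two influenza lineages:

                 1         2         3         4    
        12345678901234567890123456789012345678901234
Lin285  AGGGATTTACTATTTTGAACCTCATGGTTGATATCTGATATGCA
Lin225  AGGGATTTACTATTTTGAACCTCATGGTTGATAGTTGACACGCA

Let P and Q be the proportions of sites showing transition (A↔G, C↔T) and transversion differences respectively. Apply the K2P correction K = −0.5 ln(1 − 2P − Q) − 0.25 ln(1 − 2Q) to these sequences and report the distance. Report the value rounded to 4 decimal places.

0.0983

Mismatches occur at site 34 (T↔G, transversion), site 35 (C↔T, transition), site 39 (T↔C, transition), site 41 (T↔C, transition).
Of the 4 differences, 3 transitions and 1 transversion over 44 sites: P = 3/44 = 0.068182, Q = 1/44 = 0.022727.
d = −0.5·ln(0.840909) − 0.25·ln(0.954546) = −0.5·(-0.173272) − 0.25·(-0.046519) = 0.0983.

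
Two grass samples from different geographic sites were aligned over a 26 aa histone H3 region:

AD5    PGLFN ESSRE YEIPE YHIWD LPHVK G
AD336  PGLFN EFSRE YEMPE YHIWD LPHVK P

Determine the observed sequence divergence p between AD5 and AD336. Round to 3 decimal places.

0.115

Mismatches occur at site 7 (S/F), site 13 (I/M), site 26 (G/P).
There are 3 differences over 26 sites, so p = 3/26 = 0.115.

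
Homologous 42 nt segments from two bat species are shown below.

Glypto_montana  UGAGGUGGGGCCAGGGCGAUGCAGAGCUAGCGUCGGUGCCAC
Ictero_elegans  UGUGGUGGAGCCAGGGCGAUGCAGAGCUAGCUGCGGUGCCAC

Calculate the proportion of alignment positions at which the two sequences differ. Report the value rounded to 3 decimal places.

0.095

Mismatches occur at site 3 (A/U), site 9 (G/A), site 32 (G/U), site 33 (U/G).
There are 4 differences over 42 sites, so p = 4/42 = 0.095.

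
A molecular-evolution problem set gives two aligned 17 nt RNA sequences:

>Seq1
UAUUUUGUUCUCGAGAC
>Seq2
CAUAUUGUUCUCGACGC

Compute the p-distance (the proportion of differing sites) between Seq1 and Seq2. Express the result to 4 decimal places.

0.2353

Differing sites — 1:U/C; 4:U/A; 15:G/C; 16:A/G.
There are 4 differences over 17 sites, so p = 4/17 = 0.2353.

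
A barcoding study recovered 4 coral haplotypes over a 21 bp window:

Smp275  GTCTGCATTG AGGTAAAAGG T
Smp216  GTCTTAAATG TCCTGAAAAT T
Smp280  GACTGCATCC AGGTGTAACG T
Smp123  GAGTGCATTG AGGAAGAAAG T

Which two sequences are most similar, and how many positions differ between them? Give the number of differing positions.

Pairwise Hamming distances:
  Smp275 vs Smp216: 9
  Smp275 vs Smp280: 6
  Smp275 vs Smp123: 5
  Smp216 vs Smp280: 12
  Smp216 vs Smp123: 12
  Smp280 vs Smp123: 7
The smallest is 5, between Smp275 and Smp123.

5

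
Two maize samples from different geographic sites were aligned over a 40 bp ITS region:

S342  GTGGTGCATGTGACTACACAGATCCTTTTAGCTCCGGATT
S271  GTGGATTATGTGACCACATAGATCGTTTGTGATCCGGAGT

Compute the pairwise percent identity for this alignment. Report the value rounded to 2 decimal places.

The sequences differ at positions 5 (T/A), 6 (G/T), 7 (C/T), 15 (T/C), 19 (C/T), 25 (C/G), 29 (T/G), 30 (A/T), 32 (C/A), 39 (T/G).
30 of the 40 sites match, so the percent identity is 30/40 × 100 = 75.00%.

75.00%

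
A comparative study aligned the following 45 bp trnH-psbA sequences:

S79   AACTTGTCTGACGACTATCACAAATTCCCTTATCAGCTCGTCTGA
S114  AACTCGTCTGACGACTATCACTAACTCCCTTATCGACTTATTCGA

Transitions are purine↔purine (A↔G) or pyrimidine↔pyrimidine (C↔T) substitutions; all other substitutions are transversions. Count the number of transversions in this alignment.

1

The sequences differ at positions 5 (T/C, transition), 22 (A/T, transversion), 25 (T/C, transition), 35 (A/G, transition), 36 (G/A, transition), 39 (C/T, transition), 40 (G/A, transition), 42 (C/T, transition), 43 (T/C, transition).
Of the 9 differences, 8 transitions and 1 transversion, so the answer is 1.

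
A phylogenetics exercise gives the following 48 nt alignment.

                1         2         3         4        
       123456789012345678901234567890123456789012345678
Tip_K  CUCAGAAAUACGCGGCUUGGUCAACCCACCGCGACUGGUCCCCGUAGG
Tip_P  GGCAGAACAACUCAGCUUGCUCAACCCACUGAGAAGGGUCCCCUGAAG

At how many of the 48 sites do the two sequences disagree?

14

The sequences differ at positions 1 (C/G), 2 (U/G), 8 (A/C), 9 (U/A), 12 (G/U), 14 (G/A), 20 (G/C), 30 (C/U), 32 (C/A), 35 (C/A), 36 (U/G), 44 (G/U), 45 (U/G), 47 (G/A).
That gives 14 mismatches out of 48 aligned sites, so the Hamming distance is 14.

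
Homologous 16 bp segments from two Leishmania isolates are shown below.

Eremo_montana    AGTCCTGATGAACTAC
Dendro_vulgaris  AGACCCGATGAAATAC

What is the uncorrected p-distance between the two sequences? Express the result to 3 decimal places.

0.188

Mismatches occur at site 3 (T↔A), site 6 (T↔C), site 13 (C↔A).
There are 3 differences over 16 sites, so p = 3/16 = 0.188.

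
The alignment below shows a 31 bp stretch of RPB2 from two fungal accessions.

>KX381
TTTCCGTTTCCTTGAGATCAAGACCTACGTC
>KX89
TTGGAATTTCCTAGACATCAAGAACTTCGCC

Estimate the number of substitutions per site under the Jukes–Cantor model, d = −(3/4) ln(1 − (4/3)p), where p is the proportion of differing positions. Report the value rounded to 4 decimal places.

Differing sites — 3:T/G; 4:C/G; 5:C/A; 6:G/A; 13:T/A; 16:G/C; 24:C/A; 27:A/T; 30:T/C.
p = 9/31 = 0.290323.
d = −0.75 · ln(1 − (4/3)·0.290323) = −0.75 · ln(0.612903) = −0.75 · (-0.489549) = 0.3672.

0.3672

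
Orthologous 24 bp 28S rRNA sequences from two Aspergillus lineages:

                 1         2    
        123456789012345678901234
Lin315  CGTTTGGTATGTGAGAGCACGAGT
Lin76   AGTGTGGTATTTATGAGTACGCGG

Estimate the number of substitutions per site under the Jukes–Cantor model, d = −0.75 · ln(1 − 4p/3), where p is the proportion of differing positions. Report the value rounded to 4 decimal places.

Mismatches occur at site 1 (C↔A), site 4 (T↔G), site 11 (G↔T), site 13 (G↔A), site 14 (A↔T), site 18 (C↔T), site 22 (A↔C), site 24 (T↔G).
p = 8/24 = 0.333333.
d = −0.75 · ln(1 − (4/3)·0.333333) = −0.75 · ln(0.555556) = −0.75 · (-0.587786) = 0.4408.

0.4408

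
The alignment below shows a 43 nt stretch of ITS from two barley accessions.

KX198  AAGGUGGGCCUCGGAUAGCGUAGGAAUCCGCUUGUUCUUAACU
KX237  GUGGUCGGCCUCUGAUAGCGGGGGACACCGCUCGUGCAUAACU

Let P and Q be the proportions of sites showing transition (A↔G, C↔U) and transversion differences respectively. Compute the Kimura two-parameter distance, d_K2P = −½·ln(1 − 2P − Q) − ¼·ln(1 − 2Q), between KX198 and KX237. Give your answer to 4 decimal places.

The sequences differ at positions 1 (A/G, transition), 2 (A/U, transversion), 6 (G/C, transversion), 13 (G/U, transversion), 21 (U/G, transversion), 22 (A/G, transition), 26 (A/C, transversion), 27 (U/A, transversion), 33 (U/C, transition), 36 (U/G, transversion), 38 (U/A, transversion).
Of the 11 differences, 3 transitions and 8 transversions over 43 sites: P = 3/43 = 0.069767, Q = 8/43 = 0.186047.
d = −0.5·ln(0.674419) − 0.25·ln(0.627906) = −0.5·(-0.393904) − 0.25·(-0.465365) = 0.3133.

0.3133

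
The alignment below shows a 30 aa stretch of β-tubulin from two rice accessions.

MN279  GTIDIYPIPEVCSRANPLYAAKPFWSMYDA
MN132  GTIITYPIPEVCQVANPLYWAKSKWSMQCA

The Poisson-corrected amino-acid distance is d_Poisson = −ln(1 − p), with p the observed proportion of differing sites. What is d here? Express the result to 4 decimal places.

The sequences differ at positions 4 (D/I), 5 (I/T), 13 (S/Q), 14 (R/V), 20 (A/W), 23 (P/S), 24 (F/K), 28 (Y/Q), 29 (D/C).
p = 9/30 = 0.300000.
d = −ln(1 − 0.300000) = −ln(0.700000) = 0.3567.

0.3567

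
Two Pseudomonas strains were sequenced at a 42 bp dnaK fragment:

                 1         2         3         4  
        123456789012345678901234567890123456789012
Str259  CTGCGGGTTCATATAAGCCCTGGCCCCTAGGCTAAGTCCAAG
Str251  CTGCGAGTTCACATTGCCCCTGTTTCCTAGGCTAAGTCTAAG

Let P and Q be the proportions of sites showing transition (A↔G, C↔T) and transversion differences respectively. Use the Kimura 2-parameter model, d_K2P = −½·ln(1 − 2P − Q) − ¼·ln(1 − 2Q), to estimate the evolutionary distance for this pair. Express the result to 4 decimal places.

0.2595

Mismatches occur at site 6 (G/A, transition), site 12 (T/C, transition), site 15 (A/T, transversion), site 16 (A/G, transition), site 17 (G/C, transversion), site 23 (G/T, transversion), site 24 (C/T, transition), site 25 (C/T, transition), site 39 (C/T, transition).
Of the 9 differences, 6 transitions and 3 transversions over 42 sites: P = 6/42 = 0.142857, Q = 3/42 = 0.071429.
d = −0.5·ln(0.642857) − 0.25·ln(0.857142) = −0.5·(-0.441833) − 0.25·(-0.154152) = 0.2595.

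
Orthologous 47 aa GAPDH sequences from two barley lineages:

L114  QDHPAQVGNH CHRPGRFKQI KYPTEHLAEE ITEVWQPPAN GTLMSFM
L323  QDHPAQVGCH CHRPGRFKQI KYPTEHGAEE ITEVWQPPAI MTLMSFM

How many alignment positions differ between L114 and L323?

4

Mismatches occur at site 9 (N→C), site 27 (L→G), site 40 (N→I), site 41 (G→M).
That gives 4 mismatches out of 47 aligned sites, so the Hamming distance is 4.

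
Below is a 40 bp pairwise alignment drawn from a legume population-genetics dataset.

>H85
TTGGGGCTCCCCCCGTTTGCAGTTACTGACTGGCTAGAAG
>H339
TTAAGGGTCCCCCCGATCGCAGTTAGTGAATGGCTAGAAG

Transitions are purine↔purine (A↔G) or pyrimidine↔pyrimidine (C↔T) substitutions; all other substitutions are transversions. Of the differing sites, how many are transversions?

4

Mismatches occur at site 3 (G→A, transition), site 4 (G→A, transition), site 7 (C→G, transversion), site 16 (T→A, transversion), site 18 (T→C, transition), site 26 (C→G, transversion), site 30 (C→A, transversion).
Of the 7 differences, 3 transitions and 4 transversions, so the answer is 4.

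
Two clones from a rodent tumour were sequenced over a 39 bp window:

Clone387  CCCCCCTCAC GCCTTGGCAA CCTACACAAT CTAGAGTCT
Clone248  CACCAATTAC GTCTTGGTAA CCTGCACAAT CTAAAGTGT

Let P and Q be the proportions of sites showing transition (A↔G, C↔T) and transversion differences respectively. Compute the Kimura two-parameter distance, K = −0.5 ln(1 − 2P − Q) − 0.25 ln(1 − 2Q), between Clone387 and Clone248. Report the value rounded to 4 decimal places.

0.2797

Differing sites — 2:C/A (Tv); 5:C/A (Tv); 6:C/A (Tv); 8:C/T (Ti); 12:C/T (Ti); 18:C/T (Ti); 24:A/G (Ti); 34:G/A (Ti); 38:C/G (Tv).
Of the 9 differences, 5 transitions and 4 transversions over 39 sites: P = 5/39 = 0.128205, Q = 4/39 = 0.102564.
d = −0.5·ln(0.641026) − 0.25·ln(0.794872) = −0.5·(-0.444685) − 0.25·(-0.229574) = 0.2797.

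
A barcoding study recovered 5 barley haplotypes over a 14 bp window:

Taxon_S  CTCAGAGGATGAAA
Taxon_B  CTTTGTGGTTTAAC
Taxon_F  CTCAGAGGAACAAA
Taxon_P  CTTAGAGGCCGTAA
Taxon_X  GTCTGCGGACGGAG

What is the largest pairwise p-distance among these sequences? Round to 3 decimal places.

0.571

Pairwise Hamming distances:
  Taxon_S vs Taxon_B: 6
  Taxon_S vs Taxon_F: 2
  Taxon_S vs Taxon_P: 4
  Taxon_S vs Taxon_X: 6
  Taxon_B vs Taxon_F: 7
  Taxon_B vs Taxon_P: 7
  Taxon_B vs Taxon_X: 8
  Taxon_F vs Taxon_P: 5
  Taxon_F vs Taxon_X: 7
  Taxon_P vs Taxon_X: 7
The largest is 8 mismatches, between Taxon_B and Taxon_X; p = 8/14 = 0.571.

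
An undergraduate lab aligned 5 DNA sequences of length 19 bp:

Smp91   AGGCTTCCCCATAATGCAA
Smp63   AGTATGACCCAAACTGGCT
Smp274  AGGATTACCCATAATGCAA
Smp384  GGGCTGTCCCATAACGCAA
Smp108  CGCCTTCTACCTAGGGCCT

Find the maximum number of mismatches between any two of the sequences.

12

Pairwise Hamming distances:
  Smp91 vs Smp63: 9
  Smp91 vs Smp274: 2
  Smp91 vs Smp384: 4
  Smp91 vs Smp108: 9
  Smp63 vs Smp274: 7
  Smp63 vs Smp384: 10
  Smp63 vs Smp108: 12
  Smp274 vs Smp384: 5
  Smp274 vs Smp108: 11
  Smp384 vs Smp108: 11
The largest is 12, between Smp63 and Smp108.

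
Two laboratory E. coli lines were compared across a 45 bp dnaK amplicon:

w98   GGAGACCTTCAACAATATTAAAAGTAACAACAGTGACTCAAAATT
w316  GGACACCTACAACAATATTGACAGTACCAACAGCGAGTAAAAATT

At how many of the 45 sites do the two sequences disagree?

Mismatches occur at site 4 (G→C), site 9 (T→A), site 20 (A→G), site 22 (A→C), site 27 (A→C), site 34 (T→C), site 37 (C→G), site 39 (C→A).
That gives 8 mismatches out of 45 aligned sites, so the Hamming distance is 8.

8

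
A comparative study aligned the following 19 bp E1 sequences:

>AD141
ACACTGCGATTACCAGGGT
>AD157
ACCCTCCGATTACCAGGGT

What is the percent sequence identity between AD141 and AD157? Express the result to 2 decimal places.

89.47%

Differing sites — 3:A/C; 6:G/C.
17 of the 19 sites match, so the percent identity is 17/19 × 100 = 89.47%.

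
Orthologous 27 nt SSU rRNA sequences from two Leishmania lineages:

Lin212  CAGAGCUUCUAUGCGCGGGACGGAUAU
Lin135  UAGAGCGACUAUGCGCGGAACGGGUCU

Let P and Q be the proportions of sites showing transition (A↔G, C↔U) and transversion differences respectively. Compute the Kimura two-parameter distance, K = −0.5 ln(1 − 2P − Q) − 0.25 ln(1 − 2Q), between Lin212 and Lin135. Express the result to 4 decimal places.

0.2656

The sequences differ at positions 1 (C/U, transition), 7 (U/G, transversion), 8 (U/A, transversion), 19 (G/A, transition), 24 (A/G, transition), 26 (A/C, transversion).
Of the 6 differences, 3 transitions and 3 transversions over 27 sites: P = 3/27 = 0.111111, Q = 3/27 = 0.111111.
d = −0.5·ln(0.666667) − 0.25·ln(0.777778) = −0.5·(-0.405465) − 0.25·(-0.251314) = 0.2656.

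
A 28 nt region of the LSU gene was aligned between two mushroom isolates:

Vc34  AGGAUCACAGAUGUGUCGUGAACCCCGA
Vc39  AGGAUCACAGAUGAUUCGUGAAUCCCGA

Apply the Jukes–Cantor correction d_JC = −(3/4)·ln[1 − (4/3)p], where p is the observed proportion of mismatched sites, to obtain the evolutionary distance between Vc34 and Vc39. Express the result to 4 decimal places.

0.1156

The sequences differ at positions 14 (U/A), 15 (G/U), 23 (C/U).
p = 3/28 = 0.107143.
d = −0.75 · ln(1 − (4/3)·0.107143) = −0.75 · ln(0.857143) = −0.75 · (-0.154151) = 0.1156.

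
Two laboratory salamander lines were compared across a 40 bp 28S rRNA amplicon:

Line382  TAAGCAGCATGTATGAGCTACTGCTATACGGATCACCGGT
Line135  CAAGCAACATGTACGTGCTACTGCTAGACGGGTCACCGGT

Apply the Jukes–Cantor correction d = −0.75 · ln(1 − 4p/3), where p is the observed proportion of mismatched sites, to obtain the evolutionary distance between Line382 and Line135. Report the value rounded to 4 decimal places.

The sequences differ at positions 1 (T/C), 7 (G/A), 14 (T/C), 16 (A/T), 27 (T/G), 32 (A/G).
p = 6/40 = 0.150000.
d = −0.75 · ln(1 − (4/3)·0.150000) = −0.75 · ln(0.800000) = −0.75 · (-0.223144) = 0.1674.

0.1674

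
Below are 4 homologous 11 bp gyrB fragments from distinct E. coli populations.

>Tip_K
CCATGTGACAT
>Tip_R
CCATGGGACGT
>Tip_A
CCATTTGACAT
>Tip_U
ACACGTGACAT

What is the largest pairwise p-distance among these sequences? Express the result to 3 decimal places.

0.364

Pairwise Hamming distances:
  Tip_K vs Tip_R: 2
  Tip_K vs Tip_A: 1
  Tip_K vs Tip_U: 2
  Tip_R vs Tip_A: 3
  Tip_R vs Tip_U: 4
  Tip_A vs Tip_U: 3
The largest is 4 mismatches, between Tip_R and Tip_U; p = 4/11 = 0.364.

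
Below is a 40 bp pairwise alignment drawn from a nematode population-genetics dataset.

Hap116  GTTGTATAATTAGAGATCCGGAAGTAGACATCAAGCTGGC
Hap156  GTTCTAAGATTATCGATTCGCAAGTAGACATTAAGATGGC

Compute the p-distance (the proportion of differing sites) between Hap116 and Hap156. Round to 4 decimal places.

0.2250

Differing sites — 4:G/C; 7:T/A; 8:A/G; 13:G/T; 14:A/C; 18:C/T; 21:G/C; 32:C/T; 36:C/A.
There are 9 differences over 40 sites, so p = 9/40 = 0.2250.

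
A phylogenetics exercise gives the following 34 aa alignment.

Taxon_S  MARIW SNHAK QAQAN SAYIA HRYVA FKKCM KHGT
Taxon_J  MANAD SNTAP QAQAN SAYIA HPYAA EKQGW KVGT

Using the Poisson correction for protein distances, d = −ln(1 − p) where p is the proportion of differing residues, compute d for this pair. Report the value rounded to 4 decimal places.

Differing sites — 3:R/N; 4:I/A; 5:W/D; 8:H/T; 10:K/P; 22:R/P; 24:V/A; 26:F/E; 28:K/Q; 29:C/G; 30:M/W; 32:H/V.
p = 12/34 = 0.352941.
d = −ln(1 − 0.352941) = −ln(0.647059) = 0.4353.

0.4353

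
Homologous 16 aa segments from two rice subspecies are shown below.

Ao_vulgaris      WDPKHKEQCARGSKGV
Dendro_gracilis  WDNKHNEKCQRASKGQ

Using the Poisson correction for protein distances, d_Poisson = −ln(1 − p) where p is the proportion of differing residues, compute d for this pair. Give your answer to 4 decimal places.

0.4700

The sequences differ at positions 3 (P/N), 6 (K/N), 8 (Q/K), 10 (A/Q), 12 (G/A), 16 (V/Q).
p = 6/16 = 0.375000.
d = −ln(1 − 0.375000) = −ln(0.625000) = 0.4700.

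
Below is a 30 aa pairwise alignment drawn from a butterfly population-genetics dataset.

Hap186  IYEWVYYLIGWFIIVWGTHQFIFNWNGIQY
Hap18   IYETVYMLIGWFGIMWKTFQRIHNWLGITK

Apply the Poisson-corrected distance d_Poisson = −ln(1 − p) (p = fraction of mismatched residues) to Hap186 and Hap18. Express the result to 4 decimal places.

Mismatches occur at site 4 (W/T), site 7 (Y/M), site 13 (I/G), site 15 (V/M), site 17 (G/K), site 19 (H/F), site 21 (F/R), site 23 (F/H), site 26 (N/L), site 29 (Q/T), site 30 (Y/K).
p = 11/30 = 0.366667.
d = −ln(1 − 0.366667) = −ln(0.633333) = 0.4568.

0.4568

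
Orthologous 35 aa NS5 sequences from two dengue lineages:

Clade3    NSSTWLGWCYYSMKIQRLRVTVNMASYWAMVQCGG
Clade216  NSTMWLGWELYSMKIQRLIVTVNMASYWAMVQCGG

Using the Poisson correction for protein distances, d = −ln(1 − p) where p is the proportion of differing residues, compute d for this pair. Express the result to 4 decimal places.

0.1542

Mismatches occur at site 3 (S↔T), site 4 (T↔M), site 9 (C↔E), site 10 (Y↔L), site 19 (R↔I).
p = 5/35 = 0.142857.
d = −ln(1 − 0.142857) = −ln(0.857143) = 0.1542.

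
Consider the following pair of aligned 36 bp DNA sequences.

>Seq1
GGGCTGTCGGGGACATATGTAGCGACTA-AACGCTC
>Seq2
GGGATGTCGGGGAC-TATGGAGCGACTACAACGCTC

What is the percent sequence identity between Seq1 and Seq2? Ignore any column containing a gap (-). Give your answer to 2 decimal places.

Excluding the 2 gap columns leaves 34 comparable sites.
Mismatches occur at site 4 (C→A), site 20 (T→G).
32 of the 34 comparable sites match, so the percent identity is 32/34 × 100 = 94.12%.

94.12%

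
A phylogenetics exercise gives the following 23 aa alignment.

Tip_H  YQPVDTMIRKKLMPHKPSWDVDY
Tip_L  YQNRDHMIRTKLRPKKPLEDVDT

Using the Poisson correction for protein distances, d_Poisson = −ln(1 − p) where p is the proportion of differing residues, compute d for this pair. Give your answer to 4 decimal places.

Differing sites — 3:P/N; 4:V/R; 6:T/H; 10:K/T; 13:M/R; 15:H/K; 18:S/L; 19:W/E; 23:Y/T.
p = 9/23 = 0.391304.
d = −ln(1 − 0.391304) = −ln(0.608696) = 0.4964.

0.4964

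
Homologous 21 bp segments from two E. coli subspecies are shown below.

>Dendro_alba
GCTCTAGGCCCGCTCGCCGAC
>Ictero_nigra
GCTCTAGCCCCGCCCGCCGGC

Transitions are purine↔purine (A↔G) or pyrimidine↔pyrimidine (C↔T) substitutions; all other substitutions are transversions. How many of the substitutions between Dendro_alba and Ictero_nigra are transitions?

2

Mismatches occur at site 8 (G/C, transversion), site 14 (T/C, transition), site 20 (A/G, transition).
Of the 3 differences, 2 transitions and 1 transversion, so the answer is 2.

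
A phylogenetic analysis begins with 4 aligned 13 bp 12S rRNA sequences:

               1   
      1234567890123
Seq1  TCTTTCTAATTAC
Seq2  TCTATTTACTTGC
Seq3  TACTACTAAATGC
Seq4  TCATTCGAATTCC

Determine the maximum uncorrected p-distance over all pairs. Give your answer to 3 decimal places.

Pairwise Hamming distances:
  Seq1 vs Seq2: 4
  Seq1 vs Seq3: 5
  Seq1 vs Seq4: 3
  Seq2 vs Seq3: 7
  Seq2 vs Seq4: 6
  Seq3 vs Seq4: 6
The largest is 7 mismatches, between Seq2 and Seq3; p = 7/13 = 0.538.

0.538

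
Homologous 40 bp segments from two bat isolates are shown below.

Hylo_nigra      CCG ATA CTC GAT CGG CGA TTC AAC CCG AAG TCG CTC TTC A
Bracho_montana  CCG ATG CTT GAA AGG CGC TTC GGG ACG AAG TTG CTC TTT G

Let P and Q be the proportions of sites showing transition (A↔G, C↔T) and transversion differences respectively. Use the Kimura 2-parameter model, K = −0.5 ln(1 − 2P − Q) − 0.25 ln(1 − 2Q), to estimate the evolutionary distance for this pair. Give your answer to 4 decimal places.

0.3941

Differing sites — 6:A/G (Ti); 9:C/T (Ti); 12:T/A (Tv); 13:C/A (Tv); 18:A/C (Tv); 22:A/G (Ti); 23:A/G (Ti); 24:C/G (Tv); 25:C/A (Tv); 32:C/T (Ti); 39:C/T (Ti); 40:A/G (Ti).
Of the 12 differences, 7 transitions and 5 transversions over 40 sites: P = 7/40 = 0.175000, Q = 5/40 = 0.125000.
d = −0.5·ln(0.525000) − 0.25·ln(0.750000) = −0.5·(-0.644357) − 0.25·(-0.287682) = 0.3941.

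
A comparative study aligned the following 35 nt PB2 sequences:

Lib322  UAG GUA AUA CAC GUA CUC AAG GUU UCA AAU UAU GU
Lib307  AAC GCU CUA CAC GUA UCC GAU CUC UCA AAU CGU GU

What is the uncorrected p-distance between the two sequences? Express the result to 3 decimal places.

Mismatches occur at site 1 (U→A), site 3 (G→C), site 5 (U→C), site 6 (A→U), site 7 (A→C), site 16 (C→U), site 17 (U→C), site 19 (A→G), site 21 (G→U), site 22 (G→C), site 24 (U→C), site 31 (U→C), site 32 (A→G).
There are 13 differences over 35 sites, so p = 13/35 = 0.371.

0.371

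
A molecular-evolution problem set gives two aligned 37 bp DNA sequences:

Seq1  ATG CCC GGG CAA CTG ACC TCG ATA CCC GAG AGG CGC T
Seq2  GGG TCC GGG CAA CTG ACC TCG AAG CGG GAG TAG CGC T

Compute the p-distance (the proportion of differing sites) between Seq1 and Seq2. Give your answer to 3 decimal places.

0.243

Differing sites — 1:A/G; 2:T/G; 4:C/T; 23:T/A; 24:A/G; 26:C/G; 27:C/G; 31:A/T; 32:G/A.
There are 9 differences over 37 sites, so p = 9/37 = 0.243.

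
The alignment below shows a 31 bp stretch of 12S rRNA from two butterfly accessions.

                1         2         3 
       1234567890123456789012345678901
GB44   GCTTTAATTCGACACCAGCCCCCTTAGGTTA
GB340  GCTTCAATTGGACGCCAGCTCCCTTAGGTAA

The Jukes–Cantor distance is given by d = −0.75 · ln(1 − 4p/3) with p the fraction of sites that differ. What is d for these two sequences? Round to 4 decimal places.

Mismatches occur at site 5 (T↔C), site 10 (C↔G), site 14 (A↔G), site 20 (C↔T), site 30 (T↔A).
p = 5/31 = 0.161290.
d = −0.75 · ln(1 − (4/3)·0.161290) = −0.75 · ln(0.784947) = −0.75 · (-0.242139) = 0.1816.

0.1816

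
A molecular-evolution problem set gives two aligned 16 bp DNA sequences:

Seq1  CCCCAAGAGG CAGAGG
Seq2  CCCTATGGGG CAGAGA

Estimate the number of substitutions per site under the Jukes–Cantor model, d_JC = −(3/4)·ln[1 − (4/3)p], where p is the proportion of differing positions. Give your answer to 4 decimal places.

The sequences differ at positions 4 (C/T), 6 (A/T), 8 (A/G), 16 (G/A).
p = 4/16 = 0.250000.
d = −0.75 · ln(1 − (4/3)·0.250000) = −0.75 · ln(0.666667) = −0.75 · (-0.405465) = 0.3041.

0.3041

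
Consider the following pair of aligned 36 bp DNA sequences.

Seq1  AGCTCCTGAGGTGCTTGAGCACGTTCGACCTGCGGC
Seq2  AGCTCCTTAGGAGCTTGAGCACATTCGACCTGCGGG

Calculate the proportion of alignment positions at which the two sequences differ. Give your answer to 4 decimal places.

Mismatches occur at site 8 (G→T), site 12 (T→A), site 23 (G→A), site 36 (C→G).
There are 4 differences over 36 sites, so p = 4/36 = 0.1111.

0.1111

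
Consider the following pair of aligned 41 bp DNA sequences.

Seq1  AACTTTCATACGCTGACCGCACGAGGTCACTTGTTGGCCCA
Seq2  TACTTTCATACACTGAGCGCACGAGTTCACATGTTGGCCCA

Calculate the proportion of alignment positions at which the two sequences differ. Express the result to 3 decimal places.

Differing sites — 1:A/T; 12:G/A; 17:C/G; 26:G/T; 31:T/A.
There are 5 differences over 41 sites, so p = 5/41 = 0.122.

0.122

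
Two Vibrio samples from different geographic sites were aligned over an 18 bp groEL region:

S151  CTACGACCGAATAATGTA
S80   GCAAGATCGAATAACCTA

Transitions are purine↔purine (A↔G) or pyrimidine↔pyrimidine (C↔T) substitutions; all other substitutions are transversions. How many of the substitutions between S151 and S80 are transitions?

Differing sites — 1:C/G (Tv); 2:T/C (Ti); 4:C/A (Tv); 7:C/T (Ti); 15:T/C (Ti); 16:G/C (Tv).
Of the 6 differences, 3 transitions and 3 transversions, so the answer is 3.

3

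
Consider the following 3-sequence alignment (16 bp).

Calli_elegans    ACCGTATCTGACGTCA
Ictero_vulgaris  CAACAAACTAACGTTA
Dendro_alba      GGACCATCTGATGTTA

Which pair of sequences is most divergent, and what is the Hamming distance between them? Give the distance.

8

Pairwise Hamming distances:
  Calli_elegans vs Ictero_vulgaris: 8
  Calli_elegans vs Dendro_alba: 7
  Ictero_vulgaris vs Dendro_alba: 6
The largest is 8, between Calli_elegans and Ictero_vulgaris.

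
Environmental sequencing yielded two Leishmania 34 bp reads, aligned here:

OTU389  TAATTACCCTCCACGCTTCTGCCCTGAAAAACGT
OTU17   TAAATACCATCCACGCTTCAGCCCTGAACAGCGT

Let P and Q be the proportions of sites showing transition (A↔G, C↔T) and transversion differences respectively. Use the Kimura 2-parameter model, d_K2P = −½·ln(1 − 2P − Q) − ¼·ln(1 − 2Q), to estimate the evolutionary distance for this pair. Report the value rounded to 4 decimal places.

Differing sites — 4:T/A (Tv); 9:C/A (Tv); 20:T/A (Tv); 29:A/C (Tv); 31:A/G (Ti).
Of the 5 differences, 1 transition and 4 transversions over 34 sites: P = 1/34 = 0.029412, Q = 4/34 = 0.117647.
d = −0.5·ln(0.823529) − 0.25·ln(0.764706) = −0.5·(-0.194157) − 0.25·(-0.268264) = 0.1641.

0.1641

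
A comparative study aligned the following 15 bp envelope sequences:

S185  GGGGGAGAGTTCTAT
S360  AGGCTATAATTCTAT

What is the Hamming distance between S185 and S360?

5

Mismatches occur at site 1 (G↔A), site 4 (G↔C), site 5 (G↔T), site 7 (G↔T), site 9 (G↔A).
That gives 5 mismatches out of 15 aligned sites, so the Hamming distance is 5.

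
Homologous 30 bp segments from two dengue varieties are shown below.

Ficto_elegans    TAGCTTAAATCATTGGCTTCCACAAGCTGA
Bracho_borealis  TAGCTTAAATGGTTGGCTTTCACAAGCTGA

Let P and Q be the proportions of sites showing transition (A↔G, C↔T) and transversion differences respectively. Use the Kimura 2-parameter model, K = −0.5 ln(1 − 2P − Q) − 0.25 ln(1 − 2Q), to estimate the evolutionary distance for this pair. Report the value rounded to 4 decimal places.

Differing sites — 11:C/G (Tv); 12:A/G (Ti); 20:C/T (Ti).
Of the 3 differences, 2 transitions and 1 transversion over 30 sites: P = 2/30 = 0.066667, Q = 1/30 = 0.033333.
d = −0.5·ln(0.833333) − 0.25·ln(0.933334) = −0.5·(-0.182322) − 0.25·(-0.068992) = 0.1084.

0.1084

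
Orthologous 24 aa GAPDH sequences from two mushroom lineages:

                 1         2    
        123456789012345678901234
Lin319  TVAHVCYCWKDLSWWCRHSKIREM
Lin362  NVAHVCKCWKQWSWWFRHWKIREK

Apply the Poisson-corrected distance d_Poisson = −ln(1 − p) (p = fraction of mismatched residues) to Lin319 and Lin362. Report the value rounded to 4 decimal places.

0.3448

Mismatches occur at site 1 (T→N), site 7 (Y→K), site 11 (D→Q), site 12 (L→W), site 16 (C→F), site 19 (S→W), site 24 (M→K).
p = 7/24 = 0.291667.
d = −ln(1 − 0.291667) = −ln(0.708333) = 0.3448.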